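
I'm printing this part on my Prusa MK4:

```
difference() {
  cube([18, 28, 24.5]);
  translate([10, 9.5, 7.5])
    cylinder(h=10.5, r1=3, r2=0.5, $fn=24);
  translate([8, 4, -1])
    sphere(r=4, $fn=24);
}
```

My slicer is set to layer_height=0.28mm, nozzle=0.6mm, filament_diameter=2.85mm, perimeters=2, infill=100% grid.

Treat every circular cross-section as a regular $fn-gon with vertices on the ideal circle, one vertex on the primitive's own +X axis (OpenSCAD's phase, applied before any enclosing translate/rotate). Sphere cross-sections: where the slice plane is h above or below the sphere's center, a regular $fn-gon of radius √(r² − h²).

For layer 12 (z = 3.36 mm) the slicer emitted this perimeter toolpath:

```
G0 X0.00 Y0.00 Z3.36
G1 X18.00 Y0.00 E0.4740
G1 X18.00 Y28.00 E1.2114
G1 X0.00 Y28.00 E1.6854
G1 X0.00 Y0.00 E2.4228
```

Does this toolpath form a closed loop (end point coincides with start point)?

Start point (G0): (0.00, 0.00). End point (last G1): the path returns to the start — closed.

yes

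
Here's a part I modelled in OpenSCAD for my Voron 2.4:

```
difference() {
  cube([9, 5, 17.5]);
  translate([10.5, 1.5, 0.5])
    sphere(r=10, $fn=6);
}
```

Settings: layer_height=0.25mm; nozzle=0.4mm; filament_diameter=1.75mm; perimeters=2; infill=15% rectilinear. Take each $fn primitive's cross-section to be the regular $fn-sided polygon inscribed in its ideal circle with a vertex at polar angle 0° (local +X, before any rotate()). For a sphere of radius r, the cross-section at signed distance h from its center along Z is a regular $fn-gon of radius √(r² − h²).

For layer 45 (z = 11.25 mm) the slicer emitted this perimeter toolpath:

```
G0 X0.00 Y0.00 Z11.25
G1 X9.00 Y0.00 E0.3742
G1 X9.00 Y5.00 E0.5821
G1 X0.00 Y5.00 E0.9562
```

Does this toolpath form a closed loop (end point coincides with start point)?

no

Start point (G0): (0.00, 0.00). End point (last G1): the path does not return to the start — open.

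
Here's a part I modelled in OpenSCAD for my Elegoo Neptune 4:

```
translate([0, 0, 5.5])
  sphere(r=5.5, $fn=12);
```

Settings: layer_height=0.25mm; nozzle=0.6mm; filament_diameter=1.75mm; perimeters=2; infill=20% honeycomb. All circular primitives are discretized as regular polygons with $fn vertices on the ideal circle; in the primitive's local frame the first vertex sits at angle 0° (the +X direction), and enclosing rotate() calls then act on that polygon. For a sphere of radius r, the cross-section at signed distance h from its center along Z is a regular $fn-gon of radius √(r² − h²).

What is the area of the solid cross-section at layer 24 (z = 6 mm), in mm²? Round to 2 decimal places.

At z = 6 mm: the r=5.5 sphere slices to a regular 12-gon of circumradius 5.477 (√(r²−h²) with h=0.5 from center) (area = (12/2)·5.477²·sin(360°/12) = 90.00 mm²). Overall, the cross-section is a single solid region. Net area = 90.00 mm².

90.00 mm²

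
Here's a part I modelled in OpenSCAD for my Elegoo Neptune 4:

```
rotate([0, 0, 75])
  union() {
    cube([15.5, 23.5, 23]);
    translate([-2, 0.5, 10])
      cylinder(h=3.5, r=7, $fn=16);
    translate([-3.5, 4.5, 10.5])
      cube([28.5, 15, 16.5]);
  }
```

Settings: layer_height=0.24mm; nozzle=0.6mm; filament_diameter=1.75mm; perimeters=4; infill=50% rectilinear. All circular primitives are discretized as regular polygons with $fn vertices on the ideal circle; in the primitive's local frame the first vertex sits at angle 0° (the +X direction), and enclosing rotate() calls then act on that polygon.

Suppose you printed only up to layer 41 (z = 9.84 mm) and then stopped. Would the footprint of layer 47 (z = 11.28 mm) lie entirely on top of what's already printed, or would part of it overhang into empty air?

part overhangs

Compare the two slices. At z = 9.84: the 15.5×23.5 cube contributes its full rectangle (area 364.25 mm²); the cylinder at (-2, 0.5) does not reach this height (z outside [10, 13.5]); the cube at (-3.5, 4.5) does not reach this height (z outside [10.5, 27]); Taking the union: only the 15.5×23.5 cube is present, so the union is just that shape — area = 364.25 mm²; (whole slice rotated 75° about Z — lengths, areas and connectivity unchanged). At z = 11.28: the 15.5×23.5 cube contributes its full rectangle (area 364.25 mm²); the r=7 cylinder at (-2, 0.5) contributes a regular 16-gon of circumradius 7 (area = (16/2)·7.000²·sin(360°/16) = 150.01 mm²); the cube at (-3.5, 4.5) is present — its section is the full 28.5×15 rectangle (area 427.50 mm²); Merging all regions: the regions partially overlap — summed areas 941.76 mm² minus the doubly-counted overlap 268.75 mm² gives 673.01 mm² — area = 673.01 mm²; (whole slice rotated 75° about Z — lengths, areas and connectivity unchanged). Checking containment: at z = 11.28 the cross-section extends beyond the z = 9.84 cross-section by about 308.76 mm².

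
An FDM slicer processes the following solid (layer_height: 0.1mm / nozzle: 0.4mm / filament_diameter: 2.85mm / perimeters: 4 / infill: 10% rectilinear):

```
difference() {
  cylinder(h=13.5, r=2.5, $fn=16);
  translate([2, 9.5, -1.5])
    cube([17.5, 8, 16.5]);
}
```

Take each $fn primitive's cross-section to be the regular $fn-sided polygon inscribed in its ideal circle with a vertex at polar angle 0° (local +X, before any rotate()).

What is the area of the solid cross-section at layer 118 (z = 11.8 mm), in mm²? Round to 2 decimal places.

At z = 11.8 mm: the cylinder: section is a regular 16-gon, circumradius r=2.5 (area = (16/2)·2.500²·sin(360°/16) = 19.13 mm²); the cube at (2, 9.5) (footprint 17.5×8) is included at this height (area 140.00 mm²); Subtracting the remaining from the first: starting from the r=2.5 cylinder (19.13 mm²), the 17.5×8 cube at (2, 9.5) misses the remaining region (no effect) — area = 19.13 mm². Overall, the cross-section is a single solid region. Net area = 19.13 mm².

19.13 mm²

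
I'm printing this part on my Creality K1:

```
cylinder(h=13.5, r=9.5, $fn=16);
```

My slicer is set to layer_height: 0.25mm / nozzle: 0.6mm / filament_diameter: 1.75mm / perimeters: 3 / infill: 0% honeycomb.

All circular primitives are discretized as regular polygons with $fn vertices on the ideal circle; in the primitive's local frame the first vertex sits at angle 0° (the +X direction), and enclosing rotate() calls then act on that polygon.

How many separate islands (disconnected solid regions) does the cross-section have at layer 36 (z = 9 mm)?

1

At z = 9 mm: the r=9.5 cylinder contributes a regular 16-gon of circumradius 9.5. Overall, the cross-section is a single solid region. Island count = 1.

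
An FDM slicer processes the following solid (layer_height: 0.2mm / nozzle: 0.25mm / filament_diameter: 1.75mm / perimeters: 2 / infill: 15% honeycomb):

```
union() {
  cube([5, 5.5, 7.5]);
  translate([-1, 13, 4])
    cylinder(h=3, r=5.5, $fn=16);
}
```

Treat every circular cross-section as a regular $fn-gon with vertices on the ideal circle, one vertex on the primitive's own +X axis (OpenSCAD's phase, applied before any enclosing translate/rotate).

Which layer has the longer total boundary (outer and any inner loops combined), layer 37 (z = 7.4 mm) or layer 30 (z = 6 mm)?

layer 30 (z = 6 mm)

Layer 37 (z = 7.4): the cube is present — its section is the full 5×5.5 rectangle (perimeter 21.00 mm); the cylinder at (-1, 13) does not reach this height (z outside [4, 7]); Taking the union: only the 5×5.5 cube is present, so the union is just that shape — boundary = 21.00 mm. So its perimeter = 21.00 mm. Layer 30 (z = 6): the 5×5.5 cube contributes its full rectangle (perimeter 21.00 mm); the r=5.5 cylinder at (-1, 13) gives a regular 16-gon of circumradius 5.5 (constant along its height) (perimeter = 2·16·5.500·sin(180°/16) = 34.34 mm); Merging all regions: the 2 present regions are separate (no shared area or edge), so areas and boundary lengths simply add and each stays a separate island — boundary = 55.34 mm. So its perimeter = 55.34 mm. Layer 30 is larger (55.34 vs 21.00 mm).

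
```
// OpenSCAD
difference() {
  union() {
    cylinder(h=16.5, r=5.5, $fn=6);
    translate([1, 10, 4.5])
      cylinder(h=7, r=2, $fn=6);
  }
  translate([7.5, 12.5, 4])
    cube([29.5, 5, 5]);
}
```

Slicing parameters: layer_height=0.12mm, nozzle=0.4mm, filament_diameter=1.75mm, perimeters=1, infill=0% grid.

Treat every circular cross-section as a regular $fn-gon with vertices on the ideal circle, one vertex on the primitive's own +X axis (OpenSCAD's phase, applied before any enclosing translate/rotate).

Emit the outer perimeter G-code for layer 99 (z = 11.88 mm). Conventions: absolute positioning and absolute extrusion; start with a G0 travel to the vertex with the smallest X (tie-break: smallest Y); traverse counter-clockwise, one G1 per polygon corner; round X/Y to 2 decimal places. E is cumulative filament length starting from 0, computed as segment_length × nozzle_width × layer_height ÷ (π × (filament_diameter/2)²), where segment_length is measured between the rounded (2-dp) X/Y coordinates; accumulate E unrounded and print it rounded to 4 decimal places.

At z = 11.88 mm: the r=5.5 cylinder contributes a regular 6-gon of circumradius 5.5; the cylinder at (1, 10) is absent (z outside [4.5, 11.5]); Merging all regions: only the r=5.5 cylinder is present, so the union is just that shape — 1 connected region; the cube at (7.5, 12.5) is not intersected at this z (z outside [4, 9]); Taking the first minus the rest: none of the subtracted shapes is present at this height, so the result so far is unchanged — 1 connected region. The outline is a single polygon with 6 vertices. Extrusion per mm of travel: 0.4 × 0.12 / (π × 0.875²) = 0.019956. Accumulating E over each segment gives final E = 0.6583.

G0 X-5.50 Y0.00 Z11.88
G1 X-2.75 Y-4.76 E0.1097
G1 X2.75 Y-4.76 E0.2195
G1 X5.50 Y0.00 E0.3292
G1 X2.75 Y4.76 E0.4389
G1 X-2.75 Y4.76 E0.5486
G1 X-5.50 Y0.00 E0.6583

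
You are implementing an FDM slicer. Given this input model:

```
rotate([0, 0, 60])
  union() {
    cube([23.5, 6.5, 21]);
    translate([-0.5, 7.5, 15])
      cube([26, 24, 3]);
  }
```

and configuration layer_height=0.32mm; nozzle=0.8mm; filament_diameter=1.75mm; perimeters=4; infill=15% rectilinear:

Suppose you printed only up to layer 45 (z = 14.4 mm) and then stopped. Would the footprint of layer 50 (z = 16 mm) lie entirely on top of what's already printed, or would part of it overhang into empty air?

Compare the two slices. At z = 14.4: the 23.5×6.5 cube contributes its full rectangle (area 152.75 mm²); the cube at (-0.5, 7.5) is not intersected at this z (z outside [15, 18]); Combining (union): only the 23.5×6.5 cube is present, so the union is just that shape — area = 152.75 mm²; (rotated 60° about Z; rotation is an isometry so areas/perimeters/island counts are preserved). At z = 16: the 23.5×6.5 cube contributes its full rectangle (area 152.75 mm²); the cube at (-0.5, 7.5) (footprint 26×24) is included at this height (area 624.00 mm²); Merging all regions: the 2 present regions are separate (no shared area or edge), so areas and boundary lengths simply add and each stays a separate island — area = 776.75 mm²; (whole slice rotated 60° about Z — lengths, areas and connectivity unchanged). Checking containment: at z = 16 the cross-section extends beyond the z = 14.4 cross-section by about 624.00 mm².

part overhangs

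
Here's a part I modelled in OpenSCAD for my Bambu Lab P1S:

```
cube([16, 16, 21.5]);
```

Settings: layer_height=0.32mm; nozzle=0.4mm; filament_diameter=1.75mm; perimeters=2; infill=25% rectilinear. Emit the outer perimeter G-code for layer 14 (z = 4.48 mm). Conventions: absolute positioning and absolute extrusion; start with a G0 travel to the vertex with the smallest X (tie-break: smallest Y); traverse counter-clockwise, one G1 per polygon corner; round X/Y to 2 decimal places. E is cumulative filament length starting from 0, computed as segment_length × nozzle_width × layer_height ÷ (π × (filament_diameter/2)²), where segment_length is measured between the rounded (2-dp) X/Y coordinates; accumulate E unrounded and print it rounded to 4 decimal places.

G0 X0.00 Y0.00 Z4.48
G1 X16.00 Y0.00 E0.8515
G1 X16.00 Y16.00 E1.7029
G1 X0.00 Y16.00 E2.5544
G1 X0.00 Y0.00 E3.4058

At z = 4.48 mm: the cube is present — its section is the full 16×16 rectangle. The outline is a single polygon with 4 vertices. Extrusion per mm of travel: 0.4 × 0.32 / (π × 0.875²) = 0.053216. Accumulating E over each segment gives final E = 3.4058.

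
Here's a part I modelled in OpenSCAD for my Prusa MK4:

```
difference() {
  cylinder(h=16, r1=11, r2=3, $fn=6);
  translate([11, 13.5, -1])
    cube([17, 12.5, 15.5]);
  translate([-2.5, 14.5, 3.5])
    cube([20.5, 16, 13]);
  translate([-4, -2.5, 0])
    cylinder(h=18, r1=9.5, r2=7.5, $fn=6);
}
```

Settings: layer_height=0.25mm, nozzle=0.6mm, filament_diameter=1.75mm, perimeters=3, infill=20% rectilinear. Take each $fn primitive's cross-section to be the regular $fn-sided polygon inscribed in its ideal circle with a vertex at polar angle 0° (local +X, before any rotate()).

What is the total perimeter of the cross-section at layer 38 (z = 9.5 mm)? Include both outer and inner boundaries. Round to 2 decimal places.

35.31 mm

At z = 9.5 mm: the cone (r1=11→r2=3) has section circumradius 6.250 here — a regular 6-gon (perimeter = 2·6·6.250·sin(180°/6) = 37.50 mm); the 17×12.5 cube at (11, 13.5) contributes its full rectangle (perimeter 59.00 mm); the cube at (-2.5, 14.5) (footprint 20.5×16) is included at this height (perimeter 73.00 mm); the cone at (-4, -2.5) (r1=9.5→r2=7.5) has section circumradius 8.444 here — a regular 6-gon (perimeter = 2·6·8.444·sin(180°/6) = 50.67 mm); After the difference (first − rest): starting from the cone, the 17×12.5 cube at (11, 13.5) misses the remaining region (no effect); the 20.5×16 cube at (-2.5, 14.5) misses the remaining region (no effect); the cone at (-4, -2.5) partially overlaps it — only the 76.33 mm² overlap (of its 185.27 mm²) is removed, clipping the outline — boundary = 35.31 mm. Overall, the cross-section is a single solid region. Total boundary length (outer) = 35.31 mm.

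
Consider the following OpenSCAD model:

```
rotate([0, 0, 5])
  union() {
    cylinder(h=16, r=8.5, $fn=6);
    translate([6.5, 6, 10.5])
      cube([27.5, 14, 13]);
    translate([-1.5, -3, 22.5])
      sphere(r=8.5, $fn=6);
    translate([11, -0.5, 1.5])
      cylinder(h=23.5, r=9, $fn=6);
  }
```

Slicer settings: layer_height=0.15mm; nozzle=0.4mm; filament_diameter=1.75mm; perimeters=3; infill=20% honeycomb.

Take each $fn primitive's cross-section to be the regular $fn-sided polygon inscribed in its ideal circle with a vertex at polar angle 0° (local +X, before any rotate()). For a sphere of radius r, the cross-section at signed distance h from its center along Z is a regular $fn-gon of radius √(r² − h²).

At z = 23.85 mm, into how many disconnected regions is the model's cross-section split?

At z = 23.85 mm: the cylinder does not reach this height (z outside [0, 16]); the cube at (6.5, 6) is not intersected at this z (z outside [10.5, 23.5]); the sphere at (-1.5, -3): section is a regular 6-gon, circumradius = √(r²−h²) = √(8.5²−1.35²) = 8.392; the r=9 cylinder at (11, -0.5) gives a regular 6-gon of circumradius 9 (constant along its height); Combining (union): the regions partially overlap (shared area 18.92 mm²), so overlapping operands fuse into one piece — 1 connected region; (whole slice rotated 5° about Z — lengths, areas and connectivity unchanged). The result has 1 disconnected region.

1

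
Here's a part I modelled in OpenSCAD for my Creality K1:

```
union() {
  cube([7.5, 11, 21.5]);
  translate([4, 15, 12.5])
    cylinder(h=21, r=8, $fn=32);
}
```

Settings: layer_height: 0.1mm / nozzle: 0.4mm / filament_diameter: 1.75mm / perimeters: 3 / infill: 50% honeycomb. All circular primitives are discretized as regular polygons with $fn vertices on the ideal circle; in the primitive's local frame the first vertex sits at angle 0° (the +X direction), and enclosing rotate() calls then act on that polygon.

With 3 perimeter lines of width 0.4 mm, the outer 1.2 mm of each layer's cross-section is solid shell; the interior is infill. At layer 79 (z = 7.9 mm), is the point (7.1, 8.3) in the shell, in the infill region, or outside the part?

At z = 7.9 mm: the cube (footprint 7.5×11) is included at this height; the cylinder at (4, 15) is not intersected at this z (z outside [12.5, 33.5]); Combining (union): only the 7.5×11 cube is present, so the union is just that shape — 1 connected region. Overall, the cross-section is a single solid region. The nearest boundary edge runs (7.50, 0.00)→(7.50, 11.00); distance from the point to it = 0.40 mm. The point is inside the cross-section, 0.40 mm from the nearest boundary — within the 1.2 mm shell band (3 × 0.4).

shell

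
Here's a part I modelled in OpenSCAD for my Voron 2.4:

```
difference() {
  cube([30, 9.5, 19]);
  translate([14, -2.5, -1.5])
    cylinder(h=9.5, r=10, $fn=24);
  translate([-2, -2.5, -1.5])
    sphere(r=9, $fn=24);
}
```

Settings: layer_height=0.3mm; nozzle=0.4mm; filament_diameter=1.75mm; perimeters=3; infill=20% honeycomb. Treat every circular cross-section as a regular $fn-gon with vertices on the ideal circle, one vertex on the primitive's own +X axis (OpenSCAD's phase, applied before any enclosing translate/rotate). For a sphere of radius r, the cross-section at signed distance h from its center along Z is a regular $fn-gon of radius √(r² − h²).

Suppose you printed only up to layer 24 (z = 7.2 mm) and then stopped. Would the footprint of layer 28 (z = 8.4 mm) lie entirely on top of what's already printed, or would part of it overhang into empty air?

part overhangs

Compare the two slices. At z = 7.2: the cube is present — its section is the full 30×9.5 rectangle (area 285.00 mm²); the cylinder at (14, -2.5): section is a regular 24-gon, circumradius r=10 (area = (24/2)·10.000²·sin(360°/24) = 310.58 mm²); the sphere at (-2, -2.5): section is a regular 24-gon, circumradius = √(r²−h²) = √(9²−8.7²) = 2.304 (area = (24/2)·2.304²·sin(360°/24) = 16.49 mm²); Taking the first minus the rest: starting from the 30×9.5 cube (285.00 mm²), the r=10 cylinder at (14, -2.5) partially overlaps it — only the 106.11 mm² overlap (of its 310.58 mm²) is removed, clipping the outline; the r=9 sphere at (-2, -2.5) misses the remaining region (no effect) — area = 178.89 mm². At z = 8.4: the cube is present — its section is the full 30×9.5 rectangle (area 285.00 mm²); the cylinder at (14, -2.5) is absent (z outside [-1.5, 8]); the sphere at (-2, -2.5) is not intersected at this z (|z−center|=9.900 > r=9); Subtracting the remaining from the first: none of the subtracted shapes is present at this height, so the 30×9.5 cube is unchanged — area = 285.00 mm². Checking containment: at z = 8.4 the cross-section extends beyond the z = 7.2 cross-section by about 106.11 mm².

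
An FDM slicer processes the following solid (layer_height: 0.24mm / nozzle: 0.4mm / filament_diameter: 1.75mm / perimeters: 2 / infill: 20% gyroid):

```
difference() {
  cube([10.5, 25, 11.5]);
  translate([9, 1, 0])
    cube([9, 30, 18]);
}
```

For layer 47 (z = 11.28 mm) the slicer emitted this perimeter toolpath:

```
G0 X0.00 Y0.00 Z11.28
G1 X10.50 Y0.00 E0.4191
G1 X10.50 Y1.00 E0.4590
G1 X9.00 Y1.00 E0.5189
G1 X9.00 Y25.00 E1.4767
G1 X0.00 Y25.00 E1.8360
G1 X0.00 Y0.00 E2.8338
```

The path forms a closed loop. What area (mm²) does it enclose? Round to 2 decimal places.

Apply the shoelace formula to the sequence of (X, Y) vertices; enclosed area = 226.50 mm².

226.50 mm²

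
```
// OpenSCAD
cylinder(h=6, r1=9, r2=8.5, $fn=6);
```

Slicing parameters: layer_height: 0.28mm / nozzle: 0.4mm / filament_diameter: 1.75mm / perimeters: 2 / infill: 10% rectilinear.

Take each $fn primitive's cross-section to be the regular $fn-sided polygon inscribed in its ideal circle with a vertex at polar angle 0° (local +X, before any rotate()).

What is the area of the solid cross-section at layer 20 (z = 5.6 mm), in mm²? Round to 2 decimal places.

189.19 mm²

At z = 5.6 mm: the cone contributes a regular 6-gon of circumradius 8.533 (interpolated between r1=9 and r2=8.5 at t=0.933) (area = (6/2)·8.533²·sin(360°/6) = 189.19 mm²). Overall, the cross-section is a single solid region. Net area = 189.19 mm².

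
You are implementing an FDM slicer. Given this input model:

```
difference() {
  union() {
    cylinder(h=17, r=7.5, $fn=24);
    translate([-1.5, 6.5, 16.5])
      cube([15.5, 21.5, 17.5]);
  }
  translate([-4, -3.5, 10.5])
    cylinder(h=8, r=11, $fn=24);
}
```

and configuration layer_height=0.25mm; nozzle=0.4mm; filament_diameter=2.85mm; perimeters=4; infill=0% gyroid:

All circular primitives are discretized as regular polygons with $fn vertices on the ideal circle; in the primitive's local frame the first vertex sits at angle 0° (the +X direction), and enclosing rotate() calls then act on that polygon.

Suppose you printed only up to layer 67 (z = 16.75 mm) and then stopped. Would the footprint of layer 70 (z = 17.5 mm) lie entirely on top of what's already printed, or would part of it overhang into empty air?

Compare the two slices. At z = 16.75: the cylinder: section is a regular 24-gon, circumradius r=7.5 (area = (24/2)·7.500²·sin(360°/24) = 174.70 mm²); the 15.5×21.5 cube at (-1.5, 6.5) contributes its full rectangle (area 333.25 mm²); Merging all regions: the regions partially overlap — summed areas 507.95 mm² minus the doubly-counted overlap 3.71 mm² gives 504.24 mm² — area = 504.24 mm²; the cylinder at (-4, -3.5): section is a regular 24-gon, circumradius r=11 (area = (24/2)·11.000²·sin(360°/24) = 375.81 mm²); Subtracting the remaining from the first: starting from that combined region (504.24 mm²), the r=11 cylinder at (-4, -3.5) partially overlaps it — only the 156.26 mm² overlap (of its 375.81 mm²) is removed, clipping the outline — area = 347.98 mm². At z = 17.5: the cylinder is not intersected at this z (z outside [0, 17]); the cube at (-1.5, 6.5) is present — its section is the full 15.5×21.5 rectangle (area 333.25 mm²); Taking the union: only the 15.5×21.5 cube at (-1.5, 6.5) is present, so the union is just that shape — area = 333.25 mm²; the r=11 cylinder at (-4, -3.5) contributes a regular 24-gon of circumradius 11 (area = (24/2)·11.000²·sin(360°/24) = 375.81 mm²); After the difference (first − rest): starting from the result so far (333.25 mm²), the r=11 cylinder at (-4, -3.5) partially overlaps it — only the 0.70 mm² overlap (of its 375.81 mm²) is removed, clipping the outline — area = 332.55 mm². Checking containment: the cross-section at z = 17.5 is a subset of the cross-section at z = 16.75.

entirely on top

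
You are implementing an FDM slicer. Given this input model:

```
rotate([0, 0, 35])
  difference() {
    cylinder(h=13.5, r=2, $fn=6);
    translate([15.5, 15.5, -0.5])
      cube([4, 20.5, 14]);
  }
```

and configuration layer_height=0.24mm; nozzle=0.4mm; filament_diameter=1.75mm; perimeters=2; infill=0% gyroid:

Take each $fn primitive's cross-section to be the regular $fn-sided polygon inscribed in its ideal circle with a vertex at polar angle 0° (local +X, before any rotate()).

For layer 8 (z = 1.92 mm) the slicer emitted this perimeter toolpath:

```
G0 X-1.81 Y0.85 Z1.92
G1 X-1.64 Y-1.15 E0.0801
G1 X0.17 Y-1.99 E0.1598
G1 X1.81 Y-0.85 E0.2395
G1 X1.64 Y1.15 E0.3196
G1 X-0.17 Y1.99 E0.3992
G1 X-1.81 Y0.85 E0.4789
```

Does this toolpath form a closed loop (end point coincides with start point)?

Start point (G0): (-1.81, 0.85). End point (last G1): the path returns to the start — closed.

yes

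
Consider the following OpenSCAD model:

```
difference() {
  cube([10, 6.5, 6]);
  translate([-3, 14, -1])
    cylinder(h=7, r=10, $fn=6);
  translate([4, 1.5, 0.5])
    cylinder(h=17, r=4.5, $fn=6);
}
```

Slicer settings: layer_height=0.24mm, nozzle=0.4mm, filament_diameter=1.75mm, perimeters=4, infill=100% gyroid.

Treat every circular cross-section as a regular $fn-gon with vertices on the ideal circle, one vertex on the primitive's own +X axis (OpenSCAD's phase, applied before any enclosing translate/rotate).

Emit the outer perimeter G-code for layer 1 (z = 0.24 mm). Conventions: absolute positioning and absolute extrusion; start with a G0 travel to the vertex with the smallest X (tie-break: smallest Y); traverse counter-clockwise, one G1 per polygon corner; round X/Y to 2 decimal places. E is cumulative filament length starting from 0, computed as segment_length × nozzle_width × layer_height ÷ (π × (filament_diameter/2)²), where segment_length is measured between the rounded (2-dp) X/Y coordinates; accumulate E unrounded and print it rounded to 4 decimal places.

G0 X0.00 Y0.00 Z0.24
G1 X10.00 Y0.00 E0.3991
G1 X10.00 Y6.50 E0.6586
G1 X2.67 Y6.50 E0.9511
G1 X2.00 Y5.34 E1.0046
G1 X0.00 Y5.34 E1.0844
G1 X0.00 Y0.00 E1.2975

At z = 0.24 mm: the cube (footprint 10×6.5) is included at this height; the r=10 cylinder at (-3, 14) contributes a regular 6-gon of circumradius 10; the cylinder at (4, 1.5) is not intersected at this z (z outside [0.5, 17.5]); After the difference (first − rest): starting from the 10×6.5 cube, the r=10 cylinder at (-3, 14) partially overlaps it — only the 2.71 mm² overlap (of its 259.81 mm²) is removed, clipping the outline — 1 connected region. The outline is a single polygon with 6 vertices. Extrusion per mm of travel: 0.4 × 0.24 / (π × 0.875²) = 0.039912. Accumulating E over each segment gives final E = 1.2975.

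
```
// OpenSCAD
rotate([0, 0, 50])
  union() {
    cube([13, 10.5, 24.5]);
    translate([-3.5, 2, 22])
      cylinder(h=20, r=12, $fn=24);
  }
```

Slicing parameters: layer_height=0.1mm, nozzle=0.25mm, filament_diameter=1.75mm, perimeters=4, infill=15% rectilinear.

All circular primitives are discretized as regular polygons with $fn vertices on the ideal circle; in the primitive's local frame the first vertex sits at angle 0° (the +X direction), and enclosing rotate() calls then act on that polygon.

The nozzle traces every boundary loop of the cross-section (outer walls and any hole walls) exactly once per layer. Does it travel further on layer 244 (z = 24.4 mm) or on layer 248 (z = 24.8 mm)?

Layer 244 (z = 24.4): the cube is present — its section is the full 13×10.5 rectangle (perimeter 47.00 mm); the cylinder at (-3.5, 2): section is a regular 24-gon, circumradius r=12 (perimeter = 2·24·12.000·sin(180°/24) = 75.18 mm); Combining (union): the regions partially overlap (shared area 79.02 mm²), so the edge portions inside another operand are dropped and the merged outline is re-measured after clipping — boundary = 87.04 mm; (rotated 50° about Z; rotation is an isometry so areas/perimeters/island counts are preserved). So its perimeter = 87.04 mm. Layer 248 (z = 24.8): the cube is absent (z outside [0, 24.5]); the r=12 cylinder at (-3.5, 2) gives a regular 24-gon of circumradius 12 (constant along its height) (perimeter = 2·24·12.000·sin(180°/24) = 75.18 mm); Taking the union: only the r=12 cylinder at (-3.5, 2) is present, so the union is just that shape — boundary = 75.18 mm; (rotated 50° about Z; rotation is an isometry so areas/perimeters/island counts are preserved). So its perimeter = 75.18 mm. Layer 244 is larger (87.04 vs 75.18 mm).

layer 244 (z = 24.4 mm)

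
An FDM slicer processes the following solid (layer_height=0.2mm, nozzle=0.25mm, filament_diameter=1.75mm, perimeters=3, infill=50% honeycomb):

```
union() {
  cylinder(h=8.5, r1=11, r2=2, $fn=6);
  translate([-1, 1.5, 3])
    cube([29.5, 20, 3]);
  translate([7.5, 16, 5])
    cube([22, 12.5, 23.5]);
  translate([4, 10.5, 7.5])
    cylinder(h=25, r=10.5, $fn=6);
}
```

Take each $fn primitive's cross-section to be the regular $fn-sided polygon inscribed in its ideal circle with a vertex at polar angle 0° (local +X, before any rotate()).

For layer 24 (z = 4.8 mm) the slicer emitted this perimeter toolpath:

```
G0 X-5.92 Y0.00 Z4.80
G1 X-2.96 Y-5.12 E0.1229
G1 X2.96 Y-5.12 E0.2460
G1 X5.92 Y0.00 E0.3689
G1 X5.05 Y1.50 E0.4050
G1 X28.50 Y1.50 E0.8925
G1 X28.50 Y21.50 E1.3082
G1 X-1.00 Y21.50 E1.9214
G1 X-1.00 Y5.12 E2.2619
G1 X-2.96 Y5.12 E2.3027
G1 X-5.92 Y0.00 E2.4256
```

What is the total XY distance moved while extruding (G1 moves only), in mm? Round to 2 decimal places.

116.69 mm

Sum the Euclidean lengths of each G1 segment: total = 116.69 mm.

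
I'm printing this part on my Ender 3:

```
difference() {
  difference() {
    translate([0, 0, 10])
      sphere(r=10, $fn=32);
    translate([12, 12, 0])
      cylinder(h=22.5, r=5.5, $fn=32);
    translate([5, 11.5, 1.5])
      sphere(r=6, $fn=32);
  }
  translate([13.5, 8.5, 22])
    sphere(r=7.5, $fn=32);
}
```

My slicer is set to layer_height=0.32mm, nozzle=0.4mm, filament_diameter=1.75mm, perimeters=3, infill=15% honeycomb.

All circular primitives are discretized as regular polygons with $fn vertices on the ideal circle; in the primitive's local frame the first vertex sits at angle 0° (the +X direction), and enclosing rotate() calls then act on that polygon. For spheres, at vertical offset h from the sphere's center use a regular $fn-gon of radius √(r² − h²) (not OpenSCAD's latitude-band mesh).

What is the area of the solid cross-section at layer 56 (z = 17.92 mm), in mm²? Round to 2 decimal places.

At z = 17.92 mm: the sphere: section is a regular 32-gon, circumradius = √(r²−h²) = √(10²−7.92²) = 6.105 (area = (32/2)·6.105²·sin(360°/32) = 116.35 mm²); the r=5.5 cylinder at (12, 12) contributes a regular 32-gon of circumradius 5.5 (area = (32/2)·5.500²·sin(360°/32) = 94.42 mm²); the sphere at (5, 11.5) is not intersected at this z (|z−center|=16.420 > r=6); Taking the first minus the rest: starting from the r=10 sphere (116.35 mm²), the r=5.5 cylinder at (12, 12) misses the remaining region (no effect) — area = 116.35 mm²; the r=7.5 sphere at (13.5, 8.5) slices to a regular 32-gon of circumradius 6.293 (√(r²−h²) with h=4.08 from center) (area = (32/2)·6.293²·sin(360°/32) = 123.62 mm²); After the difference (first − rest): starting from that combined region (116.35 mm²), the r=7.5 sphere at (13.5, 8.5) misses the remaining region (no effect) — area = 116.35 mm². Overall, the cross-section is a single solid region. Net area = 116.35 mm².

116.35 mm²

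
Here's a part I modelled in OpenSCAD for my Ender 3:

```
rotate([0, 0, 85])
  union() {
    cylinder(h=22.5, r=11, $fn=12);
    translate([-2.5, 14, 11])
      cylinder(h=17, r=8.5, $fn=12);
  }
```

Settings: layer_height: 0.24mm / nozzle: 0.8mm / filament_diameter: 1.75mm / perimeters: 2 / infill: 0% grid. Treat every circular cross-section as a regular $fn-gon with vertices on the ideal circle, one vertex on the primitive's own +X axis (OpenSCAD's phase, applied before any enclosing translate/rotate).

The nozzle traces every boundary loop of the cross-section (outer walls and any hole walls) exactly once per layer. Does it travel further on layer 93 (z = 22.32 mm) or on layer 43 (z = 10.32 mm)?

layer 93 (z = 22.32 mm)

Layer 93 (z = 22.32): the cylinder: section is a regular 12-gon, circumradius r=11 (perimeter = 2·12·11.000·sin(180°/12) = 68.33 mm); the cylinder at (-2.5, 14): section is a regular 12-gon, circumradius r=8.5 (perimeter = 2·12·8.500·sin(180°/12) = 52.80 mm); Merging all regions: the regions partially overlap (shared area 41.47 mm²), so the edge portions inside another operand are dropped and the merged outline is re-measured after clipping — boundary = 93.22 mm; (rotated 85° about Z; rotation is an isometry so areas/perimeters/island counts are preserved). So its perimeter = 93.22 mm. Layer 43 (z = 10.32): the r=11 cylinder contributes a regular 12-gon of circumradius 11 (perimeter = 2·12·11.000·sin(180°/12) = 68.33 mm); the cylinder at (-2.5, 14) does not reach this height (z outside [11, 28]); Combining (union): only the r=11 cylinder is present, so the union is just that shape — boundary = 68.33 mm; (rotated 85° about Z; rotation is an isometry so areas/perimeters/island counts are preserved). So its perimeter = 68.33 mm. Layer 93 is larger (93.22 vs 68.33 mm).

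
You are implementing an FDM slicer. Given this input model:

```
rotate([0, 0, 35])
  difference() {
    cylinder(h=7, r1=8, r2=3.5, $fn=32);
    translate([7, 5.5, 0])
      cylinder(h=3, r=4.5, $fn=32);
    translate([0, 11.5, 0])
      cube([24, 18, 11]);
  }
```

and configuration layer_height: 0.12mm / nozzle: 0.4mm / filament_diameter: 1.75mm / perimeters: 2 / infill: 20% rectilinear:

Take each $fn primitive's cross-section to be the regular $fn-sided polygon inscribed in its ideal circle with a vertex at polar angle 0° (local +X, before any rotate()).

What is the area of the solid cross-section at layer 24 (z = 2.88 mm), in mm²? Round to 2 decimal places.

111.39 mm²

At z = 2.88 mm: the cone: at t=0.411 of its height the radius interpolates to r₁+(r₂−r₁)t = 6.149, giving a regular 32-gon of that circumradius (area = (32/2)·6.149²·sin(360°/32) = 118.01 mm²); the cylinder at (7, 5.5): section is a regular 32-gon, circumradius r=4.5 (area = (32/2)·4.500²·sin(360°/32) = 63.21 mm²); the cube at (0, 11.5) is present — its section is the full 24×18 rectangle (area 432.00 mm²); Taking the first minus the rest: starting from the cone (118.01 mm²), the r=4.5 cylinder at (7, 5.5) partially overlaps it — only the 6.61 mm² overlap (of its 63.21 mm²) is removed, clipping the outline; the 24×18 cube at (0, 11.5) misses the remaining region (no effect) — area = 111.39 mm²; (rotated 35° about Z; rotation is an isometry so areas/perimeters/island counts are preserved). Overall, the cross-section is a single solid region. Net area = 111.39 mm².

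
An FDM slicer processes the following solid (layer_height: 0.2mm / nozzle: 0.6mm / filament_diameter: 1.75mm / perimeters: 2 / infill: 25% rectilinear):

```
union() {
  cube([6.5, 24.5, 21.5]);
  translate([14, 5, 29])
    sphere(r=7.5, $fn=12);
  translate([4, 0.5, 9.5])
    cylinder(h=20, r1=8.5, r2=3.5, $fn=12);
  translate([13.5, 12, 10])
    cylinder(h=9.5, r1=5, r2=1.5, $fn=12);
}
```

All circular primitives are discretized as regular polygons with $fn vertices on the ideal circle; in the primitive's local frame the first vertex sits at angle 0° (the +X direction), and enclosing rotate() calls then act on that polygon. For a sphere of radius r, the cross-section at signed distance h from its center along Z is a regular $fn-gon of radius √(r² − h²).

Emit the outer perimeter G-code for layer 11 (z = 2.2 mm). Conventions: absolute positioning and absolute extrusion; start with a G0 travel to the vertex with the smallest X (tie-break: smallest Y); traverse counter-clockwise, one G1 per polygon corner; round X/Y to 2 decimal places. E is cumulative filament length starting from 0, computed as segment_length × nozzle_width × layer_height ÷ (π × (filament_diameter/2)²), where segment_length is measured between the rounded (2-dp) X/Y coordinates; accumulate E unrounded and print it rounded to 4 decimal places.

G0 X0.00 Y0.00 Z2.20
G1 X6.50 Y0.00 E0.3243
G1 X6.50 Y24.50 E1.5466
G1 X0.00 Y24.50 E1.8709
G1 X0.00 Y0.00 E3.0932

At z = 2.2 mm: the 6.5×24.5 cube contributes its full rectangle; the sphere at (14, 5) is absent (|z−center|=26.800 > r=7.5); the cone at (4, 0.5) is not intersected at this z (z outside [9.5, 29.5]); the cone at (13.5, 12) is absent (z outside [10, 19.5]); Combining (union): only the 6.5×24.5 cube is present, so the union is just that shape — 1 connected region. The outline is a single polygon with 4 vertices. Extrusion per mm of travel: 0.6 × 0.2 / (π × 0.875²) = 0.049890. Accumulating E over each segment gives final E = 3.0932.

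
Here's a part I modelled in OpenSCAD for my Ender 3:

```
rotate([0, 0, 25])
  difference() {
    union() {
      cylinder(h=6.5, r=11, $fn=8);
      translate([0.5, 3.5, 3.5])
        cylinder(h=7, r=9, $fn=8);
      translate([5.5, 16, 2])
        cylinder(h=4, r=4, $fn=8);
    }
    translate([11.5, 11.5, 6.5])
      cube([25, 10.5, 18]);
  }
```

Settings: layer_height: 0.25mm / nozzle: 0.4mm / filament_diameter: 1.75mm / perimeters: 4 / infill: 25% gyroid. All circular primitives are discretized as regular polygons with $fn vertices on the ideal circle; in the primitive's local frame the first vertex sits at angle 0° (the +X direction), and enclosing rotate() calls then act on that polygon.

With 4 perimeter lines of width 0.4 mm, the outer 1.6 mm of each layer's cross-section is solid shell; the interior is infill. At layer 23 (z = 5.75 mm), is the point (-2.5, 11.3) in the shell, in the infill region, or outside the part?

shell

At z = 5.75 mm: the r=11 cylinder contributes a regular 8-gon of circumradius 11; the r=9 cylinder at (0.5, 3.5) gives a regular 8-gon of circumradius 9 (constant along its height); the r=4 cylinder at (5.5, 16) gives a regular 8-gon of circumradius 4 (constant along its height); Taking the union: the regions partially overlap (shared area 208.76 mm²), so overlapping operands fuse into one piece — 2 connected regions; the cube at (11.5, 11.5) does not reach this height (z outside [6.5, 24.5]); Subtracting the remaining from the first: none of the subtracted shapes is present at this height, so that combined region is unchanged — 2 connected regions; (rotated 25° about Z; rotation is an isometry so areas/perimeters/island counts are preserved). Overall, the cross-section has 2 separate islands. Undo the 25° rotation: the query point maps to (2.510, 11.298) in the un-rotated model frame. The nearest boundary edge runs (0.50, 12.50)→(6.86, 9.86); distance from the point to it = 0.34 mm. (Shell/infill is judged within the island containing the point — the largest one.) The point is inside the cross-section, 0.34 mm from the nearest boundary — within the 1.6 mm shell band (4 × 0.4).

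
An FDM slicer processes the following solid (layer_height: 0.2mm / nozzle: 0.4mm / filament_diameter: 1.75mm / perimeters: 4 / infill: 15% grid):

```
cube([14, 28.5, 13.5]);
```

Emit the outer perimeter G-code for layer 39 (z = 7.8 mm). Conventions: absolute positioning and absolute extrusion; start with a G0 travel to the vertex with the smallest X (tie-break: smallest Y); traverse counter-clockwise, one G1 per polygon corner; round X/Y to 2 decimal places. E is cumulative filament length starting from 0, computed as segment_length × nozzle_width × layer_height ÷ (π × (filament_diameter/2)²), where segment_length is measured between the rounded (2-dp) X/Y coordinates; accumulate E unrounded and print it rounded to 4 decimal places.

At z = 7.8 mm: the 14×28.5 cube contributes its full rectangle. The outline is a single polygon with 4 vertices. Extrusion per mm of travel: 0.4 × 0.2 / (π × 0.875²) = 0.033260. Accumulating E over each segment gives final E = 2.8271.

G0 X0.00 Y0.00 Z7.80
G1 X14.00 Y0.00 E0.4656
G1 X14.00 Y28.50 E1.4136
G1 X0.00 Y28.50 E1.8792
G1 X0.00 Y0.00 E2.8271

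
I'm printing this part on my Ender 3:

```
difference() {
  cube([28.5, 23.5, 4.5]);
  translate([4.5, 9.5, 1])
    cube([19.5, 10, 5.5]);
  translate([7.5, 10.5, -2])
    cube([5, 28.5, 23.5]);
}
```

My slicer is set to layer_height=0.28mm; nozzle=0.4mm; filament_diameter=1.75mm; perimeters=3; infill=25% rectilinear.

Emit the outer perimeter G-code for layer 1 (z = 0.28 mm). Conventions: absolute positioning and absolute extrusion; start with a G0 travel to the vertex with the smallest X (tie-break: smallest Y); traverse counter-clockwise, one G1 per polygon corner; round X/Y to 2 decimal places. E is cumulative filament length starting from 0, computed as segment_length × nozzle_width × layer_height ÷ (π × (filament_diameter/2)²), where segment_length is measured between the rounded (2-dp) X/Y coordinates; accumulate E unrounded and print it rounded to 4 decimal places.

At z = 0.28 mm: the 28.5×23.5 cube contributes its full rectangle; the cube at (4.5, 9.5) is absent (z outside [1, 6.5]); the 5×28.5 cube at (7.5, 10.5) contributes its full rectangle; After the difference (first − rest): starting from the 28.5×23.5 cube, the 5×28.5 cube at (7.5, 10.5) partially overlaps it — only the 65.00 mm² overlap (of its 142.50 mm²) is removed, clipping the outline — 1 connected region. The outline is a single polygon with 8 vertices. Extrusion per mm of travel: 0.4 × 0.28 / (π × 0.875²) = 0.046564. Accumulating E over each segment gives final E = 6.0533.

G0 X0.00 Y0.00 Z0.28
G1 X28.50 Y0.00 E1.3271
G1 X28.50 Y23.50 E2.4213
G1 X12.50 Y23.50 E3.1664
G1 X12.50 Y10.50 E3.7717
G1 X7.50 Y10.50 E4.0045
G1 X7.50 Y23.50 E4.6099
G1 X0.00 Y23.50 E4.9591
G1 X0.00 Y0.00 E6.0533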